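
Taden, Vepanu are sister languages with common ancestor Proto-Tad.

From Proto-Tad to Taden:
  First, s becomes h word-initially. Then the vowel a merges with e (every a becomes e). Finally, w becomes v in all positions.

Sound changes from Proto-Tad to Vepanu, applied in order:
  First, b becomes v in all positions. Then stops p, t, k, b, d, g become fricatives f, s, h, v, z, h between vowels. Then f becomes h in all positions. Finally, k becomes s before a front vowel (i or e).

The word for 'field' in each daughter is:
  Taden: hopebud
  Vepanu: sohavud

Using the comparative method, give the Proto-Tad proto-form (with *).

Position 5: Taden has b, Vepanu has v. Taden preserves b here (none of its changes turn any other segment into b), so the proto-segment is *b.
Position 1: Taden has h, Vepanu has s. Taking the neighbouring segments as reconstructed: Taden h could go back to *s or *h; Vepanu s can only go back to *s — the one source consistent with every daughter is *s.
Verify the candidate proto-form against each daughter:
Taden: *sopabud
  sopabud → hopabud   [debuccalisation]
  hopabud → hopebud   [vowel merger]
  hopebud (rule 3 does not apply)
  giving Taden hopebud.
Vepanu: *sopabud > sopavud > sofavud > sohavud  (by unconditioned shift, intervocalic lenition, unconditioned shift)
Only *sopabud yields all of Taden hopebud, Vepanu sohavud.

*sopabud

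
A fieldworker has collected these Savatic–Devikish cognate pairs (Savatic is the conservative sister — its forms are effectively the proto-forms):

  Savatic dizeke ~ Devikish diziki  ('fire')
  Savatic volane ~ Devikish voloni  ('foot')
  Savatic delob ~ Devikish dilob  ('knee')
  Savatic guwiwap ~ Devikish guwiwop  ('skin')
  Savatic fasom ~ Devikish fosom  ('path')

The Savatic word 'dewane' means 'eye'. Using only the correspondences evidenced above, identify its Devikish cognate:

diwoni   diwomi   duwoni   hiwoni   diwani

diwoni

dizeke ~ diziki, delob ~ dilob — Savatic e corresponds to Devikish i after a consonant, before a consonant other than r, m, n, p, b, f, v.
volane ~ voloni — Savatic a corresponds to Devikish o after a consonant, before a nasal.
dizeke ~ diziki, volane ~ voloni — Savatic e corresponds to Devikish i word-finally.
Applying these to Savatic 'dewane':
  dewane → diwane   (e→i after a consonant, before a consonant other than r, m, n, p, b, f, v)
  diwane → diwone   (a→o after a consonant, before a nasal)
  diwone → diwoni   (e→i word-finally)
So the Devikish cognate is 'diwoni'.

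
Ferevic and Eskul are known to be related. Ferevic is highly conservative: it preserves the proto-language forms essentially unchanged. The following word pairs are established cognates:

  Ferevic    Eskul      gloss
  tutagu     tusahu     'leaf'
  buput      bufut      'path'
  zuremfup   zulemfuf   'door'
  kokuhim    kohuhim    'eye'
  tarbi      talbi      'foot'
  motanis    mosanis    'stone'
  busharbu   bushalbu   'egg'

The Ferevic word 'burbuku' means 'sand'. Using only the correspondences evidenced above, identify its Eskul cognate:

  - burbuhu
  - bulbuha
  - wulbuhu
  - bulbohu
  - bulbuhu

tarbi ~ talbi, busharbu ~ bushalbu — Ferevic r corresponds to Eskul l after a vowel, before a labial obstruent.
kokuhim ~ kohuhim — Ferevic k corresponds to Eskul h between vowels (before a back vowel).
Applying these to Ferevic 'burbuku':
  burbuku → bulbuku   (r→l after a vowel, before a labial obstruent)
  bulbuku → bulbuhu   (k→h between vowels (before a back vowel))
So the Eskul cognate is 'bulbuhu'.

bulbuhu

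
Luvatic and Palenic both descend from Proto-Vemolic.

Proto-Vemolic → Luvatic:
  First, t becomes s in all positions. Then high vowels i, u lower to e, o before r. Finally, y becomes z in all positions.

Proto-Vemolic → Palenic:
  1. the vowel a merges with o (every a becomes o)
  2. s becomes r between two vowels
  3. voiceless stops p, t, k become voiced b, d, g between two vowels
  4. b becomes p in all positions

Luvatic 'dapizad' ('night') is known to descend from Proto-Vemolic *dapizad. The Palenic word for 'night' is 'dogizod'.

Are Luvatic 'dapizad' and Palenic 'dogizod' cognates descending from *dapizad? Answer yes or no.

Derive the expected Palenic reflex of *dapizad:
Palenic: *dapizad
  dapizad → dopizod   [vowel merger]
  dopizod (rule 2 does not apply)
  dopizod → dobizod   [intervocalic voicing]
  dobizod → dopizod   [unconditioned shift]
  giving Palenic dopizod.
The regular Palenic reflex would be 'dopizod', but the attested form is 'dogizod'. The correspondence is irregular, so they are not cognates (the Palenic form has a different source).

no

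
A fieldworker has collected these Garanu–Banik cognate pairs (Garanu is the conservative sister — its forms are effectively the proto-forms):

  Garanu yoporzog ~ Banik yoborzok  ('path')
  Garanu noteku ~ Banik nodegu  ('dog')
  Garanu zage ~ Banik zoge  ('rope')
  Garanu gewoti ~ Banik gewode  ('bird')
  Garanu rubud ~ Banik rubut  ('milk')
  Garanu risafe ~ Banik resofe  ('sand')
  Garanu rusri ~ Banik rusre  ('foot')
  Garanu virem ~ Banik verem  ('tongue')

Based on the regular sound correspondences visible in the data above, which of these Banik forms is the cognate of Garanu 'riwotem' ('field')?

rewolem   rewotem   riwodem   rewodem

rewodem

risafe ~ resofe — Garanu i corresponds to Banik e after a consonant, before a consonant other than r, m, n, p, b, f, v.
noteku ~ nodegu — Garanu t corresponds to Banik d between vowels (before a front vowel).
Applying these to Garanu 'riwotem':
  riwotem → rewotem   (i→e after a consonant, before a consonant other than r, m, n, p, b, f, v)
  rewotem → rewodem   (t→d between vowels (before a front vowel))
So the Banik cognate is 'rewodem'.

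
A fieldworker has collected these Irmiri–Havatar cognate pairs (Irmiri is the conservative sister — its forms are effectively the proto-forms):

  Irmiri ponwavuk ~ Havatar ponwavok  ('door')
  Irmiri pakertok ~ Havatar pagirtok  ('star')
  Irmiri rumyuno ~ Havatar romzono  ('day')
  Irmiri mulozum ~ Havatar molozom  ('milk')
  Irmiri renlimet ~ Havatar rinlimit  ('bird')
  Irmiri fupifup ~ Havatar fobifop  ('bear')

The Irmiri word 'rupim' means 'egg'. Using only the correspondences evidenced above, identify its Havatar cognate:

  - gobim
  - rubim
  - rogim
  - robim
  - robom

fupifup ~ fobifop — Irmiri u corresponds to Havatar o after a consonant, before a labial obstruent.
fupifup ~ fobifop — Irmiri p corresponds to Havatar b between vowels (before a front vowel).
Applying these to Irmiri 'rupim':
  rupim → ropim   (u→o after a consonant, before a labial obstruent)
  ropim → robim   (p→b between vowels (before a front vowel))
So the Havatar cognate is 'robim'.

robim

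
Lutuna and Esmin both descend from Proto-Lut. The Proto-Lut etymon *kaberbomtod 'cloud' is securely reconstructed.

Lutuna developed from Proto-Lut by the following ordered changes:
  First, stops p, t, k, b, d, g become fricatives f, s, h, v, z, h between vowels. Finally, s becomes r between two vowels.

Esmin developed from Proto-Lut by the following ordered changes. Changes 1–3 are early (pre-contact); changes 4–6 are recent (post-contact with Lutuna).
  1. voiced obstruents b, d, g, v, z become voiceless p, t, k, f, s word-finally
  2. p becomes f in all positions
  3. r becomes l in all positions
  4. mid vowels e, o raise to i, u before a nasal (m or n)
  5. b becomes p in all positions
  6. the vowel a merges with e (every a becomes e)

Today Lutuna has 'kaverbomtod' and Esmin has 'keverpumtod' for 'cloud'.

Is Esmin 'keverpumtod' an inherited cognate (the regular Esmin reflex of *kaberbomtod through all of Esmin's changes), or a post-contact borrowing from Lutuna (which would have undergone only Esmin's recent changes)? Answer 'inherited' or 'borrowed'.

borrowed

If inherited, *kaberbomtod would pass through all of Esmin's changes:
Esmin: *kaberbomtod > kaberbomtot > kabelbomtot > kabelbumtot > kapelpumtot > kepelpumtot  (by final devoicing, unconditioned shift, pre-nasal raising, unconditioned shift, vowel merger)
If borrowed from Lutuna 'kaverbomtod' after the early changes, it would undergo only the recent ones:
  rule 4 (pre-nasal raising): kaverbomtod → kaverbumtod
  rule 5 (unconditioned shift): kaverbumtod → kaverpumtod
  rule 6 (vowel merger): kaverpumtod → keverpumtod
  ⇒ as a loan: keverpumtod
Esmin 'keverpumtod' matches the loan outcome 'keverpumtod', not the inherited 'kepelpumtot' — it skipped the early Esmin changes, so it was borrowed from Lutuna.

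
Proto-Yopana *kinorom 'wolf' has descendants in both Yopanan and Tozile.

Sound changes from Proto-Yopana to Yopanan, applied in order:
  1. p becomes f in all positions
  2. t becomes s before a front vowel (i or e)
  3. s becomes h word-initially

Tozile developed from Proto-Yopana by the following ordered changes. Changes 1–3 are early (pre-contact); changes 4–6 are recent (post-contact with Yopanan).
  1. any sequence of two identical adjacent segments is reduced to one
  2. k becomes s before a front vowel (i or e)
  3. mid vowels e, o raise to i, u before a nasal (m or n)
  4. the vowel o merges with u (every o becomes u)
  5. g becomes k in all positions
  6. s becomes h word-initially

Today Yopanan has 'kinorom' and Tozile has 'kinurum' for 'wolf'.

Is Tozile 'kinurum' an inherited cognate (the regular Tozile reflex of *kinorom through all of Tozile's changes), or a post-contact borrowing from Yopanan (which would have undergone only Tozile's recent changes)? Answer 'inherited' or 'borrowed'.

borrowed

If inherited, *kinorom would pass through all of Tozile's changes:
Tozile: *kinorom > sinorom > sinorum > sinurum > hinurum  (by palatalisation, pre-nasal raising, vowel merger, debuccalisation)
If borrowed from Yopanan 'kinorom' after the early changes, it would undergo only the recent ones:
  rule 4 (vowel merger): kinorom → kinurum
  rule 5 (unconditioned shift): no change (kinurum)
  rule 6 (debuccalisation): no change (kinurum)
  ⇒ as a loan: kinurum
Tozile 'kinurum' matches the loan outcome 'kinurum', not the inherited 'hinurum' — it skipped the early Tozile changes, so it was borrowed from Yopanan.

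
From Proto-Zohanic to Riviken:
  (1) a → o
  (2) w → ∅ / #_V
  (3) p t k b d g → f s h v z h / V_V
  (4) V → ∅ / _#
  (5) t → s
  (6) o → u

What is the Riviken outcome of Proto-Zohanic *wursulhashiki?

Riviken: *wursulhashiki
  wursulhashiki → wursulhoshiki   [vowel merger]
  wursulhoshiki → ursulhoshiki   [glide loss]
  ursulhoshiki → ursulhoshihi   [intervocalic lenition]
  ursulhoshihi → ursulhoshih   [apocope]
  ursulhoshih (rule 5 does not apply)
  ursulhoshih → ursulhushih   [vowel merger]
  giving Riviken ursulhushih.

ursulhushih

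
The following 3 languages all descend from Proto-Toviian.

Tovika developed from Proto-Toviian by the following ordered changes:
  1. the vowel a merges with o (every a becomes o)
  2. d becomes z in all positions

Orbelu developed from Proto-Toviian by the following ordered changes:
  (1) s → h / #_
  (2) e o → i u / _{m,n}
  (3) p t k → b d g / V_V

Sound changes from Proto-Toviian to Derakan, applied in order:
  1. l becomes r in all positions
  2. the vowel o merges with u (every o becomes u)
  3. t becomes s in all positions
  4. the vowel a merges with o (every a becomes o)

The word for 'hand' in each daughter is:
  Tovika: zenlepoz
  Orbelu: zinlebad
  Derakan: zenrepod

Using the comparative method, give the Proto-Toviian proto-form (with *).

Position 2: Tovika has e, Orbelu has i, Derakan has e. Tovika preserves e here (none of its changes turn any other segment into e), so the proto-segment is *e.
Position 7: Tovika has o, Orbelu has a, Derakan has o. Orbelu preserves a here (none of its changes turn any other segment into a), so the proto-segment is *a.
Position 4: Tovika has l, Orbelu has l, Derakan has r. Tovika preserves l here (none of its changes turn any other segment into l), so the proto-segment is *l.
Verify the candidate proto-form against each daughter:
Tovika: *zenlepad > zenlepod > zenlepoz  (by vowel merger, unconditioned shift)
Orbelu: *zenlepad
  zenlepad (rule 1 does not apply)
  zenlepad → zinlepad   [pre-nasal raising]
  zinlepad → zinlebad   [intervocalic voicing]
  giving Orbelu zinlebad.
Derakan: start from *zenlepad.
  rule 1 (unconditioned shift): zenlepad → zenrepad
  rule 2: no change — zenrepad
  rule 3: no change — zenrepad
  rule 4 (vowel merger): zenrepad → zenrepod
  ⇒ Derakan zenrepod
Only *zenlepad yields all of Tovika zenlepoz, Orbelu zinlebad, Derakan zenrepod.

*zenlepad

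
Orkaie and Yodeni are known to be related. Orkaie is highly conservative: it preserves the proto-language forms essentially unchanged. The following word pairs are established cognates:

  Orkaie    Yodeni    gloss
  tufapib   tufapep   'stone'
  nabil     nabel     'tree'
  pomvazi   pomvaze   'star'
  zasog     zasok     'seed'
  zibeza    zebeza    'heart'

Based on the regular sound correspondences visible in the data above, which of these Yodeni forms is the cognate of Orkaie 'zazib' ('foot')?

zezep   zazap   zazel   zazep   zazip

zazep

tufapib ~ tufapep, zibeza ~ zebeza — Orkaie i corresponds to Yodeni e after a consonant, before a labial obstruent.
tufapib ~ tufapep — Orkaie b corresponds to Yodeni p word-finally.
Applying these to Orkaie 'zazib':
  zazib → zazeb   (i→e after a consonant, before a labial obstruent)
  zazeb → zazep   (b→p word-finally)
So the Yodeni cognate is 'zazep'.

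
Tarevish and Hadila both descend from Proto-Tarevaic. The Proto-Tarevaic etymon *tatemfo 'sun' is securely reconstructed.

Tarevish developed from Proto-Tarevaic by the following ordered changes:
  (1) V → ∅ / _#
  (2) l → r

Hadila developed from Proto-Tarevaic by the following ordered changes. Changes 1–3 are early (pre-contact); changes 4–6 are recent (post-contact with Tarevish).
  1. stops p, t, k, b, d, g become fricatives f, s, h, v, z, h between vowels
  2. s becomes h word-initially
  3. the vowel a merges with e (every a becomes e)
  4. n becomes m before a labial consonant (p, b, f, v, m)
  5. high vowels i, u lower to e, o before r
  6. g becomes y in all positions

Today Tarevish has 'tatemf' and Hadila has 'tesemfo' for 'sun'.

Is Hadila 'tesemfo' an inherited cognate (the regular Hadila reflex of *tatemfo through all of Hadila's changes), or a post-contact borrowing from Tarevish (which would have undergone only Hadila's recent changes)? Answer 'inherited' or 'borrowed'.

inherited

If inherited, *tatemfo would pass through all of Hadila's changes:
Hadila: start from *tatemfo.
  rule 1 (intervocalic lenition): tatemfo → tasemfo
  rule 2: no change — tasemfo
  rule 3 (vowel merger): tasemfo → tesemfo
  rule 4: no change — tesemfo
  rule 5: no change — tesemfo
  rule 6: no change — tesemfo
  ⇒ Hadila tesemfo
If borrowed from Tarevish 'tatemf' after the early changes, it would undergo only the recent ones:
  rule 4 (nasal place assimilation): no change (tatemf)
  rule 5 (pre-rhotic lowering): no change (tatemf)
  rule 6 (unconditioned shift): no change (tatemf)
  ⇒ as a loan: tatemf
Hadila 'tesemfo' matches the inherited outcome exactly, so it is an inherited cognate, not a loan.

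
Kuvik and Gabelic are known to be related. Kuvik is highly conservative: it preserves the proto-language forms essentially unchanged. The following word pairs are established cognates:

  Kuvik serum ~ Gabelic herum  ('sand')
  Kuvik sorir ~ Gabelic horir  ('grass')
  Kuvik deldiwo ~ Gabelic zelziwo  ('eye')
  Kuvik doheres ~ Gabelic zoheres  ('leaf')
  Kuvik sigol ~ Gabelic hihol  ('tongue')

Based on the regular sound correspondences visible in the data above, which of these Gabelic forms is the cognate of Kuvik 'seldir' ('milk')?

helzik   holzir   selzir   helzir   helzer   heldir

helzir

serum ~ herum — Kuvik s corresponds to Gabelic h word-initially before a front vowel.
deldiwo ~ zelziwo — Kuvik d corresponds to Gabelic z after a consonant, before a front vowel.
Applying these to Kuvik 'seldir':
  seldir → heldir   (s→h word-initially before a front vowel)
  heldir → helzir   (d→z after a consonant, before a front vowel)
So the Gabelic cognate is 'helzir'.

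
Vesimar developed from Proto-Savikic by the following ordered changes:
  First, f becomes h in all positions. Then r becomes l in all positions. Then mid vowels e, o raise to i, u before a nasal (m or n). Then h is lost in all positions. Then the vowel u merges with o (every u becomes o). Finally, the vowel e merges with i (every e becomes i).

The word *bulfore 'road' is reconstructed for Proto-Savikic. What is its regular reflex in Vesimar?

Vesimar: *bulfore
  bulfore → bulhore   [unconditioned shift]
  bulhore → bulhole   [unconditioned shift]
  bulhole (rule 3 does not apply)
  bulhole → bulole   [h-loss]
  bulole → bolole   [vowel merger]
  bolole → bololi   [vowel merger]
  giving Vesimar bololi.

bololi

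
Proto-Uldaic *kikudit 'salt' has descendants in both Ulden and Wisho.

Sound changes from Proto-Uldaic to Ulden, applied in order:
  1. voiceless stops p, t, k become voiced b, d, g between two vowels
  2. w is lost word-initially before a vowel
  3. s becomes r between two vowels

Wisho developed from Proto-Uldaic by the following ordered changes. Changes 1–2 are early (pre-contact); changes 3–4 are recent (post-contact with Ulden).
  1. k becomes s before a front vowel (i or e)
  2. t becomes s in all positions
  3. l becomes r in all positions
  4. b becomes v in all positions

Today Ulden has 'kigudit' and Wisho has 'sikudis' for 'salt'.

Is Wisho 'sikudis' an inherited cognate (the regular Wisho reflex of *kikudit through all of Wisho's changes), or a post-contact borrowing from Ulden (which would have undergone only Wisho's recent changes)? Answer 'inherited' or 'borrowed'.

If inherited, *kikudit would pass through all of Wisho's changes:
Wisho: *kikudit > sikudit > sikudis  (by palatalisation, unconditioned shift)
If borrowed from Ulden 'kigudit' after the early changes, it would undergo only the recent ones:
  rule 3 (unconditioned shift): no change (kigudit)
  rule 4 (unconditioned shift): no change (kigudit)
  ⇒ as a loan: kigudit
Wisho 'sikudis' matches the inherited outcome exactly, so it is an inherited cognate, not a loan.

inherited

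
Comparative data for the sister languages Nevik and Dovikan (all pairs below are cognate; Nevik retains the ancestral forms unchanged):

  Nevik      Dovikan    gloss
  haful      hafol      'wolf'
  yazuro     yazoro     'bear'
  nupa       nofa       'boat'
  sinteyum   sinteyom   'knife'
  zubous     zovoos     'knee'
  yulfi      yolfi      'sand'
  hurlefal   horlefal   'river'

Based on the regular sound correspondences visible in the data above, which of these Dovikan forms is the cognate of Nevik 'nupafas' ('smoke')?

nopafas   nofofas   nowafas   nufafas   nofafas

nupa ~ nofa — Nevik u corresponds to Dovikan o after a consonant, before a labial obstruent.
nupa ~ nofa — Nevik p corresponds to Dovikan f between vowels (before a back vowel).
Applying these to Nevik 'nupafas':
  nupafas → nopafas   (u→o after a consonant, before a labial obstruent)
  nopafas → nofafas   (p→f between vowels (before a back vowel))
So the Dovikan cognate is 'nofafas'.

nofafas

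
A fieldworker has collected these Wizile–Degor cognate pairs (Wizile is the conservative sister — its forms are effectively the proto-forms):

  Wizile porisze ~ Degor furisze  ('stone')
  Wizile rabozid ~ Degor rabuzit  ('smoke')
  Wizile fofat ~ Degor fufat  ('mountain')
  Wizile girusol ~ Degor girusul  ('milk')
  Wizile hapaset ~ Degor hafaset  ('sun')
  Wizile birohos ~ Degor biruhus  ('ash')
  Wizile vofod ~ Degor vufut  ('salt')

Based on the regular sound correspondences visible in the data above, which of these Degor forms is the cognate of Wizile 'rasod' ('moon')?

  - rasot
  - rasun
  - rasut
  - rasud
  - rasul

rasut

rabozid ~ rabuzit, girusol ~ girusul — Wizile o corresponds to Degor u after a consonant, before a consonant other than r, m, n, p, b, f, v.
rabozid ~ rabuzit, vofod ~ vufut — Wizile d corresponds to Degor t word-finally.
Applying these to Wizile 'rasod':
  rasod → rasud   (o→u after a consonant, before a consonant other than r, m, n, p, b, f, v)
  rasud → rasut   (d→t word-finally)
So the Degor cognate is 'rasut'.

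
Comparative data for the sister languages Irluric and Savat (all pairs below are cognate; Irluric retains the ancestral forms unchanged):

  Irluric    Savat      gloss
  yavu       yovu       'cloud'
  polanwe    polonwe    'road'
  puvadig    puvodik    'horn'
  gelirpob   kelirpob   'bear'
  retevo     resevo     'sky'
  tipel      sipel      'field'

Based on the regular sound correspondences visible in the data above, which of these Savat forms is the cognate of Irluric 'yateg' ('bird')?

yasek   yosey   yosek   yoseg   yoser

puvadig ~ puvodik — Irluric a corresponds to Savat o after a consonant, before a consonant other than r, m, n, p, b, f, v.
retevo ~ resevo — Irluric t corresponds to Savat s between vowels (before a front vowel).
puvadig ~ puvodik — Irluric g corresponds to Savat k word-finally.
Applying these to Irluric 'yateg':
  yateg → yoteg   (a→o after a consonant, before a consonant other than r, m, n, p, b, f, v)
  yoteg → yoseg   (t→s between vowels (before a front vowel))
  yoseg → yosek   (g→k word-finally)
So the Savat cognate is 'yosek'.

yosek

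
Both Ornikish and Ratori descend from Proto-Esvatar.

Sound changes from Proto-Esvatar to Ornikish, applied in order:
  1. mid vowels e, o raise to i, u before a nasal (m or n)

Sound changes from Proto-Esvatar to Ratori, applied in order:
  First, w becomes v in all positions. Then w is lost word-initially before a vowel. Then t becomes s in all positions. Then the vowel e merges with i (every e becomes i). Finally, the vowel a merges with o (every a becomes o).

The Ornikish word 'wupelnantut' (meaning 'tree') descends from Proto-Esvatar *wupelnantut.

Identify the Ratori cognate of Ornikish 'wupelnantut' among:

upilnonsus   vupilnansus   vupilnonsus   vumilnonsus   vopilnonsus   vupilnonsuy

vupilnonsus

Ratori: *wupelnantut
  wupelnantut → vupelnantut   [unconditioned shift]
  vupelnantut (rule 2 does not apply)
  vupelnantut → vupelnansus   [unconditioned shift]
  vupelnansus → vupilnansus   [vowel merger]
  vupilnansus → vupilnonsus   [vowel merger]
  giving Ratori vupilnonsus.
Among the options, 'vupilnonsus' alone shows every Ratori change applied in order.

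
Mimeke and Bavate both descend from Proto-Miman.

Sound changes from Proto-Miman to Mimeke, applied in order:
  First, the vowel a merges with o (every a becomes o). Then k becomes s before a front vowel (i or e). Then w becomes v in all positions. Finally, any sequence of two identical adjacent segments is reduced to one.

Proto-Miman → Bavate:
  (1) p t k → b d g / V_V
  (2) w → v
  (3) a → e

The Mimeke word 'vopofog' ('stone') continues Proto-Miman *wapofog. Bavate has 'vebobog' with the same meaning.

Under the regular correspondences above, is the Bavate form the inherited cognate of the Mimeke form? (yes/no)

no

Derive the expected Bavate reflex of *wapofog:
Bavate: start from *wapofog.
  rule 1 (intervocalic voicing): wapofog → wabofog
  rule 2 (unconditioned shift): wabofog → vabofog
  rule 3 (vowel merger): vabofog → vebofog
  ⇒ Bavate vebofog
The regular Bavate reflex would be 'vebofog', but the attested form is 'vebobog'. The correspondence is irregular, so they are not cognates (the Bavate form has a different source).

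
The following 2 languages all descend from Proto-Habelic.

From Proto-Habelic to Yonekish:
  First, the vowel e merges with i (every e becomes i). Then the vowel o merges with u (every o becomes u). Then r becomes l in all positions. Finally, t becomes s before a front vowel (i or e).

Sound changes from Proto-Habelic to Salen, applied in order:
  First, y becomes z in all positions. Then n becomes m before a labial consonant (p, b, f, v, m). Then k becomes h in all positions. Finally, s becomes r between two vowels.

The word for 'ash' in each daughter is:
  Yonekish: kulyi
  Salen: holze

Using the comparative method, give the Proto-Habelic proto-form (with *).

*kolye

Position 5: Yonekish has i, Salen has e. Salen preserves e here (none of its changes turn any other segment into e), so the proto-segment is *e.
Position 2: Yonekish has u, Salen has o. Salen preserves o here (none of its changes turn any other segment into o), so the proto-segment is *o.
Continuing position by position gives *kolye; check it forward:
Yonekish: *kolye
  kolye → kolyi   [vowel merger]
  kolyi → kulyi   [vowel merger]
  kulyi (rule 3 does not apply)
  kulyi (rule 4 does not apply)
  giving Yonekish kulyi.
Salen: *kolye > kolze > holze  (by unconditioned shift, unconditioned shift)
*kolye is the unique common source.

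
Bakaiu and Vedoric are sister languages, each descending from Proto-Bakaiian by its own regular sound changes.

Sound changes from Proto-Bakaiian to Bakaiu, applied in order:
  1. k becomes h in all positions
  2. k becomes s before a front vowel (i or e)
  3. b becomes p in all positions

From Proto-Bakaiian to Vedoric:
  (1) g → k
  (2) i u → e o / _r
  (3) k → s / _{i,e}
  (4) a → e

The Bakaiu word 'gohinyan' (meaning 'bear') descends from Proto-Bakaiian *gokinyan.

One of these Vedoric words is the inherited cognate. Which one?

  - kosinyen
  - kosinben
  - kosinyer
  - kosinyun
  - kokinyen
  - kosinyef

Vedoric: *gokinyan
  gokinyan → kokinyan   [unconditioned shift]
  kokinyan (rule 2 does not apply)
  kokinyan → kosinyan   [palatalisation]
  kosinyan → kosinyen   [vowel merger]
  giving Vedoric kosinyen.
Only 'kosinyen' matches the regular Vedoric development of *gokinyan.

kosinyen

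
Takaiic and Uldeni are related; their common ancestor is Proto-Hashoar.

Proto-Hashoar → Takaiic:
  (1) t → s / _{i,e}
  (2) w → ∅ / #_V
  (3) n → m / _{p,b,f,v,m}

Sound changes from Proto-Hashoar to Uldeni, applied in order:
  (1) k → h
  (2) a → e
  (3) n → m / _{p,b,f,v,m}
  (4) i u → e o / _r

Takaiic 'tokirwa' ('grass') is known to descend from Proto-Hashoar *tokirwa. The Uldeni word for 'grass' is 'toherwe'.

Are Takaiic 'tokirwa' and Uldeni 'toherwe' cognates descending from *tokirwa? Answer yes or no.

Derive the expected Uldeni reflex of *tokirwa:
Uldeni: *tokirwa
  tokirwa → tohirwa   [unconditioned shift]
  tohirwa → tohirwe   [vowel merger]
  tohirwe (rule 3 does not apply)
  tohirwe → toherwe   [pre-rhotic lowering]
  giving Uldeni toherwe.
Uldeni 'toherwe' matches the regular reflex exactly, so the pair is cognate.

yes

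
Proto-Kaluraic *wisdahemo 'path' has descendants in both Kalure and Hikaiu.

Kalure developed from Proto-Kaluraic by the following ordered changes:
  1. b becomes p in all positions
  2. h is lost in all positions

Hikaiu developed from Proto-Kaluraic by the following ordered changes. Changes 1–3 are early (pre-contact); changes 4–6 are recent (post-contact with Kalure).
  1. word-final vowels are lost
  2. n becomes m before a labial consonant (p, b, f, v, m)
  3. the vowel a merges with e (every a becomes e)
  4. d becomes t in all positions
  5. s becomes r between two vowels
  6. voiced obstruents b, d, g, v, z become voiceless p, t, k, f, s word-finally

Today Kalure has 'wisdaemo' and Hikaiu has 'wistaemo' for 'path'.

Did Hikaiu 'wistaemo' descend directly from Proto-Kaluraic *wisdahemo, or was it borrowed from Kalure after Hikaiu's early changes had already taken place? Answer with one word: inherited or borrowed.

borrowed

If inherited, *wisdahemo would pass through all of Hikaiu's changes:
Hikaiu: *wisdahemo > wisdahem > wisdehem > wistehem  (by apocope, vowel merger, unconditioned shift)
If borrowed from Kalure 'wisdaemo' after the early changes, it would undergo only the recent ones:
  rule 4 (unconditioned shift): wisdaemo → wistaemo
  rule 5 (rhotacism): no change (wistaemo)
  rule 6 (final devoicing): no change (wistaemo)
  ⇒ as a loan: wistaemo
Hikaiu 'wistaemo' matches the loan outcome 'wistaemo', not the inherited 'wistehem' — it skipped the early Hikaiu changes, so it was borrowed from Kalure.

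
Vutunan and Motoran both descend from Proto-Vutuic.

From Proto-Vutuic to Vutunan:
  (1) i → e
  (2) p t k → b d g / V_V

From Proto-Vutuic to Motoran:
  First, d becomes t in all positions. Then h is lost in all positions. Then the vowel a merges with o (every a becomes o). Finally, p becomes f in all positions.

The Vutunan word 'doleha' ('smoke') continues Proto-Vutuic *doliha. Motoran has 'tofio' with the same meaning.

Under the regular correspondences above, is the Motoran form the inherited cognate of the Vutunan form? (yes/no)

no

Derive the expected Motoran reflex of *doliha:
Motoran: *doliha
  doliha → toliha   [unconditioned shift]
  toliha → tolia   [h-loss]
  tolia → tolio   [vowel merger]
  tolio (rule 4 does not apply)
  giving Motoran tolio.
The regular Motoran reflex would be 'tolio', but the attested form is 'tofio'. The correspondence is irregular, so they are not cognates (the Motoran form has a different source).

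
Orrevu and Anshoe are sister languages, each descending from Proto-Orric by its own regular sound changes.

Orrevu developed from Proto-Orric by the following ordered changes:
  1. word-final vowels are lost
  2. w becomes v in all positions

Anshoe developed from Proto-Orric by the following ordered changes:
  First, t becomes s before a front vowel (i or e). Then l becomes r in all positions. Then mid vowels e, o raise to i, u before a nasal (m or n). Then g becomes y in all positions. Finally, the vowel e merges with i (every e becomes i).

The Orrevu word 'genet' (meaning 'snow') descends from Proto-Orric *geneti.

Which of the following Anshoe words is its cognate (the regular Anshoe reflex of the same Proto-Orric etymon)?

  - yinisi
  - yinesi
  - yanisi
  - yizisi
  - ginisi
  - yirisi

Anshoe: *geneti > genesi > ginesi > yinesi > yinisi  (by palatalisation, pre-nasal raising, unconditioned shift, vowel merger)

yinisi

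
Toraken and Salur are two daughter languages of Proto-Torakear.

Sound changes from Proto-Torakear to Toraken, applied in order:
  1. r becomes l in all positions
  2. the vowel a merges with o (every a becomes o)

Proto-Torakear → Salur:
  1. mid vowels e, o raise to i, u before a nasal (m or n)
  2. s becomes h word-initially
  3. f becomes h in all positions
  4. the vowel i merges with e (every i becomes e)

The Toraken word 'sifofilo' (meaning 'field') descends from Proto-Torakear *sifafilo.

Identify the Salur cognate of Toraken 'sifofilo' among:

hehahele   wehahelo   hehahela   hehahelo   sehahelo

Salur: *sifafilo > hifafilo > hihahilo > hehahelo  (by debuccalisation, unconditioned shift, vowel merger)

hehahelo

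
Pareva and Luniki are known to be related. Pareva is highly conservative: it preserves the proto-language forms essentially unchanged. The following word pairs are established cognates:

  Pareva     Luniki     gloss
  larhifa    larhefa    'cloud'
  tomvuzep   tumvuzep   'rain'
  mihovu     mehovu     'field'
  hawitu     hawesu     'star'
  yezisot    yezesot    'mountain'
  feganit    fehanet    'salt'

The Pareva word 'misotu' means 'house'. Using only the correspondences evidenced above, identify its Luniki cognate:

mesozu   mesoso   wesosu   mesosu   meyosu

mesosu

mihovu ~ mehovu, hawitu ~ hawesu — Pareva i corresponds to Luniki e after a consonant, before a consonant other than r, m, n, p, b, f, v.
hawitu ~ hawesu — Pareva t corresponds to Luniki s between vowels (before a back vowel).
Applying these to Pareva 'misotu':
  misotu → mesotu   (i→e after a consonant, before a consonant other than r, m, n, p, b, f, v)
  mesotu → mesosu   (t→s between vowels (before a back vowel))
So the Luniki cognate is 'mesosu'.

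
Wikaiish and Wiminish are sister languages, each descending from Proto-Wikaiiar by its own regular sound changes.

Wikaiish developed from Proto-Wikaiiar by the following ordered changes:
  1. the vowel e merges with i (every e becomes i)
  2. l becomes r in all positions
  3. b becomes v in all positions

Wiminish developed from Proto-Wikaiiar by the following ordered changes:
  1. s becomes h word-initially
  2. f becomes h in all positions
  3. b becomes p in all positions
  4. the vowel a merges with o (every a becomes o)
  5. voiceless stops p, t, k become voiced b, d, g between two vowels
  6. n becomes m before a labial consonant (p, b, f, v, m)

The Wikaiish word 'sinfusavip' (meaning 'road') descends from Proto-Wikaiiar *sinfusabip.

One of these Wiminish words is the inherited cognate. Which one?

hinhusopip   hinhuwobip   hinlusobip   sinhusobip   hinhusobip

hinhusobip

Wiminish: start from *sinfusabip.
  rule 1 (debuccalisation): sinfusabip → hinfusabip
  rule 2 (unconditioned shift): hinfusabip → hinhusabip
  rule 3 (unconditioned shift): hinhusabip → hinhusapip
  rule 4 (vowel merger): hinhusapip → hinhusopip
  rule 5 (intervocalic voicing): hinhusopip → hinhusobip
  rule 6: no change — hinhusobip
  ⇒ Wiminish hinhusobip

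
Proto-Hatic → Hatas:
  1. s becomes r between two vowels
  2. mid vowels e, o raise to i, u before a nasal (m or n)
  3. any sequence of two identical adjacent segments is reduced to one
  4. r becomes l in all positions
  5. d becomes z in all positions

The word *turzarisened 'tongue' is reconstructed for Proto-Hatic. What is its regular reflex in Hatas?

Hatas: start from *turzarisened.
  rule 1 (rhotacism): turzarisened → turzarirened
  rule 2 (pre-nasal raising): turzarirened → turzaririned
  rule 3: no change — turzaririned
  rule 4 (unconditioned shift): turzaririned → tulzalilined
  rule 5 (unconditioned shift): tulzalilined → tulzalilinez
  ⇒ Hatas tulzalilinez

tulzalilinez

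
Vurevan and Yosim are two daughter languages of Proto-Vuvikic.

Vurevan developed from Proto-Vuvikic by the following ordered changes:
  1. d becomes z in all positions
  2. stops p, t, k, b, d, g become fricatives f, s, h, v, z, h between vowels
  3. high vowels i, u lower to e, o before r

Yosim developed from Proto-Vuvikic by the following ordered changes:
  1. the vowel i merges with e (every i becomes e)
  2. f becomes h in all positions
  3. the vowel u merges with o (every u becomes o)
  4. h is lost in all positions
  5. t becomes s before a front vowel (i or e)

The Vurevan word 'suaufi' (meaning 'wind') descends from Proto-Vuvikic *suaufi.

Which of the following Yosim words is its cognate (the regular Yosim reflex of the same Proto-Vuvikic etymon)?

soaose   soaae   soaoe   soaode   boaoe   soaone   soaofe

soaoe

Yosim: *suaufi > suaufe > suauhe > soaohe > soaoe  (by vowel merger, unconditioned shift, vowel merger, h-loss)
The other candidates each miss or misapply at least one Yosim change.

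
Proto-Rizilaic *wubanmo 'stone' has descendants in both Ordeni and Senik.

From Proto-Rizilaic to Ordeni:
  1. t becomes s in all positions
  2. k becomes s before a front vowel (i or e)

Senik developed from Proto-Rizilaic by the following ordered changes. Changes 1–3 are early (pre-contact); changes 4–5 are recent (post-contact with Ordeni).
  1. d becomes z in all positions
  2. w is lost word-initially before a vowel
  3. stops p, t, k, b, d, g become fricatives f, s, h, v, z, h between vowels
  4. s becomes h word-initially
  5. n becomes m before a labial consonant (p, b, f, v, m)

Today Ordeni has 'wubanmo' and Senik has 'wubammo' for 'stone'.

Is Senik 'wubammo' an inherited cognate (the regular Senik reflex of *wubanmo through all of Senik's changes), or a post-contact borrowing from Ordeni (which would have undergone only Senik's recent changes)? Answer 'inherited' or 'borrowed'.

If inherited, *wubanmo would pass through all of Senik's changes:
Senik: *wubanmo
  wubanmo (rule 1 does not apply)
  wubanmo → ubanmo   [glide loss]
  ubanmo → uvanmo   [intervocalic lenition]
  uvanmo (rule 4 does not apply)
  uvanmo → uvammo   [nasal place assimilation]
  giving Senik uvammo.
If borrowed from Ordeni 'wubanmo' after the early changes, it would undergo only the recent ones:
  rule 4 (debuccalisation): no change (wubanmo)
  rule 5 (nasal place assimilation): wubanmo → wubammo
  ⇒ as a loan: wubammo
Senik 'wubammo' matches the loan outcome 'wubammo', not the inherited 'uvammo' — it skipped the early Senik changes, so it was borrowed from Ordeni.

borrowed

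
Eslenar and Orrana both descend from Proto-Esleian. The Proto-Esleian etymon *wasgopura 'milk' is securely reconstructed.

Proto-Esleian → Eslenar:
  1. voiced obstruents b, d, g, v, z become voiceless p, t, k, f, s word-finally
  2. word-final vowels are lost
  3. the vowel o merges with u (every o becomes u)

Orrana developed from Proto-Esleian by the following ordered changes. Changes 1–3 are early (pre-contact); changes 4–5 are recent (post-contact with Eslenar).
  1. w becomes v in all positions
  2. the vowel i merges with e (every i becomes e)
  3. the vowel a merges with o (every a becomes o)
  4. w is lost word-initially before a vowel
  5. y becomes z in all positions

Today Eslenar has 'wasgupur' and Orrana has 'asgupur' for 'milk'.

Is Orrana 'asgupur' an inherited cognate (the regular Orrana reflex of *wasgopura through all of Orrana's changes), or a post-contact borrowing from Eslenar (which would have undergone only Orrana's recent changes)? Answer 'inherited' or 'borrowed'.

borrowed

If inherited, *wasgopura would pass through all of Orrana's changes:
Orrana: *wasgopura
  wasgopura → vasgopura   [unconditioned shift]
  vasgopura (rule 2 does not apply)
  vasgopura → vosgopuro   [vowel merger]
  vosgopuro (rule 4 does not apply)
  vosgopuro (rule 5 does not apply)
  giving Orrana vosgopuro.
If borrowed from Eslenar 'wasgupur' after the early changes, it would undergo only the recent ones:
  rule 4 (glide loss): wasgupur → asgupur
  rule 5 (unconditioned shift): no change (asgupur)
  ⇒ as a loan: asgupur
Orrana 'asgupur' matches the loan outcome 'asgupur', not the inherited 'vosgopuro' — it skipped the early Orrana changes, so it was borrowed from Eslenar.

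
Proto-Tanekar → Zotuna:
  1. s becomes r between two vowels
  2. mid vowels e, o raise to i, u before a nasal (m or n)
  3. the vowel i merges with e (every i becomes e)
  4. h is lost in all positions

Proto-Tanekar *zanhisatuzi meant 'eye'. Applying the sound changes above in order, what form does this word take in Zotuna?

zaneratuze

Zotuna: *zanhisatuzi > zanhiratuzi > zanheratuze > zaneratuze  (by rhotacism, vowel merger, h-loss)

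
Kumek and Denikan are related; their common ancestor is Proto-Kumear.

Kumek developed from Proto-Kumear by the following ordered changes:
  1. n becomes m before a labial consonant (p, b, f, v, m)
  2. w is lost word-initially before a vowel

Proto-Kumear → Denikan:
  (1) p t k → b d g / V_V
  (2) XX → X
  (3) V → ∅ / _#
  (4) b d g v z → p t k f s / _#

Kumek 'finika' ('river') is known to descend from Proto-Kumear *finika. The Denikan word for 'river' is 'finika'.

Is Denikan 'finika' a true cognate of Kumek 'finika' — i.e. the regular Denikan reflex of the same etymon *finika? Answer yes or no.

no

Derive the expected Denikan reflex of *finika:
Denikan: start from *finika.
  rule 1 (intervocalic voicing): finika → finiga
  rule 2: no change — finiga
  rule 3 (apocope): finiga → finig
  rule 4 (final devoicing): finig → finik
  ⇒ Denikan finik
The regular Denikan reflex would be 'finik', but the attested form is 'finika'. The correspondence is irregular, so they are not cognates (the Denikan form has a different source).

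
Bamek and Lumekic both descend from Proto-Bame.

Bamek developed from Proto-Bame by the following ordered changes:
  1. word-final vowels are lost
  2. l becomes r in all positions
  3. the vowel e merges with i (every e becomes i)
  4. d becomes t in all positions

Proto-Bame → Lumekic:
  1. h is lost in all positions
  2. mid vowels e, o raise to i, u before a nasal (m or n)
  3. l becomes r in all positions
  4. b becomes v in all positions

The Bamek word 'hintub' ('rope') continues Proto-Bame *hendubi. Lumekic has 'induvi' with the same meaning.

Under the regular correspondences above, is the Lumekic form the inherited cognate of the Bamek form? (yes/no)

Derive the expected Lumekic reflex of *hendubi:
Lumekic: start from *hendubi.
  rule 1 (h-loss): hendubi → endubi
  rule 2 (pre-nasal raising): endubi → indubi
  rule 3: no change — indubi
  rule 4 (unconditioned shift): indubi → induvi
  ⇒ Lumekic induvi
Lumekic 'induvi' matches the regular reflex exactly, so the pair is cognate.

yes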